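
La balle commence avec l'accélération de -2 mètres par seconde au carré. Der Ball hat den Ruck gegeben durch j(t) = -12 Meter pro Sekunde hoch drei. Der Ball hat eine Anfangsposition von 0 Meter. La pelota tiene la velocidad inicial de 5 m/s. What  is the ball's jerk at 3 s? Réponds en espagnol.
Tenemos la sacudida j(t) = -12. Sustituyendo t = 3: j(3) = -12.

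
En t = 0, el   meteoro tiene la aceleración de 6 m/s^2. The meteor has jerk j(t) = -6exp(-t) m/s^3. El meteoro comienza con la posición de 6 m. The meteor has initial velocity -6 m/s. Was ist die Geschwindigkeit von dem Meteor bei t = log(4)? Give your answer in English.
To solve this, we need to take 2 integrals of our jerk equation j(t) = -6·exp(-t). The antiderivative of jerk is acceleration. Using a(0) = 6, we get a(t) = 6·exp(-t). The antiderivative of acceleration, with v(0) = -6, gives velocity: v(t) = -6·exp(-t). Using v(t) = -6·exp(-t) and substituting t = log(4), we find v = -3/2.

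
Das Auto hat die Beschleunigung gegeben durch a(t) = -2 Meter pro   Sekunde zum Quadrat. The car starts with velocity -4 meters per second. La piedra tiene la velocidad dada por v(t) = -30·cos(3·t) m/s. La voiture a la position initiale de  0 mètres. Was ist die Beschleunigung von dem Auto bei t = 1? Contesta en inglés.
We have acceleration a(t) = -2. Substituting t = 1: a(1) = -2.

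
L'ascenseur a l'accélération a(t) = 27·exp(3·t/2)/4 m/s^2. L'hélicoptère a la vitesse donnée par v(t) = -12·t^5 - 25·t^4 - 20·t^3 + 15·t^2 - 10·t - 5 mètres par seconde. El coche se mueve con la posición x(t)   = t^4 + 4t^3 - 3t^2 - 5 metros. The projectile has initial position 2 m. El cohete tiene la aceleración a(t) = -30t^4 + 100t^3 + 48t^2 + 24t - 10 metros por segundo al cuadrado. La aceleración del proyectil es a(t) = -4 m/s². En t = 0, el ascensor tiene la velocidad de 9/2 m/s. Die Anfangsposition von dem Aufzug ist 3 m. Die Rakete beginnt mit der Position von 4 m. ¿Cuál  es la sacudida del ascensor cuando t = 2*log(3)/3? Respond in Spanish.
Para resolver esto, necesitamos tomar 1 derivada de nuestra ecuación de la aceleración a(t) = 27·exp(3·t/2)/4. Derivando la aceleración, obtenemos la sacudida: j(t) = 81·exp(3·t/2)/8. Usando j(t) = 81·exp(3·t/2)/8 y sustituyendo t = 2*log(3)/3, encontramos j = 243/8.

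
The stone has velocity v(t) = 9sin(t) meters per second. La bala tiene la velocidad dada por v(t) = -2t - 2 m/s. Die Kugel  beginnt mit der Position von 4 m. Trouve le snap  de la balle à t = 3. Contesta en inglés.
To solve this, we need to take 3 derivatives of our velocity equation v(t) = -2·t - 2. Taking d/dt of v(t), we find a(t) = -2. Differentiating acceleration, we get jerk: j(t) = 0. The derivative of jerk gives snap: s(t) = 0. Using s(t) = 0 and substituting t = 3, we find s = 0.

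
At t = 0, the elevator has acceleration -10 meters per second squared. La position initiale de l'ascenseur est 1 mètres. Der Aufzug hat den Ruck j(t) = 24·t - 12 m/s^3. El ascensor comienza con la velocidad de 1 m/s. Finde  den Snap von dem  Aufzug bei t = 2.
Wir müssen unsere Gleichung für den Ruck j(t) = 24·t - 12 1-mal ableiten. Durch Ableiten von dem Ruck erhalten wir den Snap: s(t) = 24. Aus der Gleichung für den Snap s(t) = 24, setzen wir t = 2 ein und erhalten s = 24.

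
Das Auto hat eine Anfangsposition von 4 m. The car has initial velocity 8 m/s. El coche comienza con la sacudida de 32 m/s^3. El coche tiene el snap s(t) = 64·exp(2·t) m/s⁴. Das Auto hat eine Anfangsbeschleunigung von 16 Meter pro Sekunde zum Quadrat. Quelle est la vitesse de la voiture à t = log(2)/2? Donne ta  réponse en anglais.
To find the answer, we compute 3 antiderivatives of s(t) = 64·exp(2·t). The antiderivative of snap, with j(0) = 32, gives jerk: j(t) = 32·exp(2·t). Integrating jerk and using the initial condition a(0) = 16, we get a(t) = 16·exp(2·t). Finding the antiderivative of a(t) and using v(0) = 8: v(t) = 8·exp(2·t). From the given velocity equation v(t) = 8·exp(2·t), we substitute t = log(2)/2 to get v = 16.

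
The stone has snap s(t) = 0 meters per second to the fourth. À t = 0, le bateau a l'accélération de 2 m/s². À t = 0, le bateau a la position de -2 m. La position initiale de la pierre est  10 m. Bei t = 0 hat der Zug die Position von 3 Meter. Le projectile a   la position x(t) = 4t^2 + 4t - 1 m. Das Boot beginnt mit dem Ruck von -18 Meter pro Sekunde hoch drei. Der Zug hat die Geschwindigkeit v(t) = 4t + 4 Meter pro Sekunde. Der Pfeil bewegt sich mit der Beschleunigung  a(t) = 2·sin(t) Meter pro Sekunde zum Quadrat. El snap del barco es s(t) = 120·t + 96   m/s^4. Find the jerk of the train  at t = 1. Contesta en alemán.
Wir müssen unsere Gleichung für die Geschwindigkeit v(t) = 4·t + 4 2-mal ableiten. Die Ableitung von der Geschwindigkeit ergibt die Beschleunigung: a(t) = 4. Durch Ableiten von der Beschleunigung erhalten wir den Ruck: j(t) = 0. Aus der Gleichung für den Ruck j(t) = 0, setzen wir t = 1 ein und erhalten j = 0.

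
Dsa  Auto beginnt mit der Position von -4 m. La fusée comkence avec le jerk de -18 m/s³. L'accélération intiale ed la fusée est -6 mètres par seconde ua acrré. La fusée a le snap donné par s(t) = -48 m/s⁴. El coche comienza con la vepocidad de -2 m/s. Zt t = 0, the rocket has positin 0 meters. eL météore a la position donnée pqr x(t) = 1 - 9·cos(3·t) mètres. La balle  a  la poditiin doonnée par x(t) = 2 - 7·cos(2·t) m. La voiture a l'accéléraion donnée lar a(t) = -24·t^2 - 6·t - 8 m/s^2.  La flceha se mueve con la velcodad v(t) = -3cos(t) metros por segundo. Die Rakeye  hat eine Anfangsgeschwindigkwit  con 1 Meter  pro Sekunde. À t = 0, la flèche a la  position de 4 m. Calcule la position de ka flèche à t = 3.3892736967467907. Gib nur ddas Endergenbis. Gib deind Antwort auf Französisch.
La réponse est 4.73546928988924.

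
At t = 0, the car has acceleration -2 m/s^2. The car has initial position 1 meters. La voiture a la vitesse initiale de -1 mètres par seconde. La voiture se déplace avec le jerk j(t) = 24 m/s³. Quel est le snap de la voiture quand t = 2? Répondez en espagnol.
Debemos derivar nuestra ecuación de la sacudida j(t) = 24 1 vez. Derivando la sacudida, obtenemos el snap: s(t) = 0. De la ecuación del snap s(t) = 0, sustituimos t = 2 para obtener s = 0.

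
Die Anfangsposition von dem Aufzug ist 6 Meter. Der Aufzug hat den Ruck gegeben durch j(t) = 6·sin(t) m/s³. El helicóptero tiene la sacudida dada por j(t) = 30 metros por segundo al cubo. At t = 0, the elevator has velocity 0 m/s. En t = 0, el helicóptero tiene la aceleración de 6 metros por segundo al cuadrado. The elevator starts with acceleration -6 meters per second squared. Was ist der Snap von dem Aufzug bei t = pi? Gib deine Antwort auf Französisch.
Nous devons dériver notre équation du jerk j(t) = 6·sin(t) 1 fois. La dérivée du jerk donne le snap: s(t) = 6·cos(t). De l'équation du snap s(t) = 6·cos(t), nous substituons t = pi pour obtenir s = -6.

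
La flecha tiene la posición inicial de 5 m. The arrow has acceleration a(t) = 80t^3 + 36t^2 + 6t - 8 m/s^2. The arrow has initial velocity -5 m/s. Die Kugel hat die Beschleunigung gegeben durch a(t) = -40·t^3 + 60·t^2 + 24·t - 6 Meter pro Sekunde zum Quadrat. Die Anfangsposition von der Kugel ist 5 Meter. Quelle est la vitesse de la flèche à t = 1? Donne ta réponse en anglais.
To solve this, we need to take 1 integral of our acceleration equation a(t) = 80·t^3 + 36·t^2 + 6·t - 8. Finding the antiderivative of a(t) and using v(0) = -5: v(t) = 20·t^4 + 12·t^3 + 3·t^2 - 8·t - 5. We have velocity v(t) = 20·t^4 + 12·t^3 + 3·t^2 - 8·t - 5. Substituting t = 1: v(1) = 22.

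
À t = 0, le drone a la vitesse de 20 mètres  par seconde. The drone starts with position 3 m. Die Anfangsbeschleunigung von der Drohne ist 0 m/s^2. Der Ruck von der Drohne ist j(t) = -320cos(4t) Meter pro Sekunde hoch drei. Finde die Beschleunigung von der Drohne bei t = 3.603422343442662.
Um dies zu lösen, müssen wir 1 Integral unserer Gleichung für den Ruck j(t) = -320·cos(4·t) finden. Die Stammfunktion von dem Ruck, mit a(0) = 0, ergibt die Beschleunigung: a(t) = -80·sin(4·t). Wir haben die Beschleunigung a(t) = -80·sin(4·t). Durch Einsetzen von t = 3.603422343442662: a(3.603422343442662) = -76.9608536415459.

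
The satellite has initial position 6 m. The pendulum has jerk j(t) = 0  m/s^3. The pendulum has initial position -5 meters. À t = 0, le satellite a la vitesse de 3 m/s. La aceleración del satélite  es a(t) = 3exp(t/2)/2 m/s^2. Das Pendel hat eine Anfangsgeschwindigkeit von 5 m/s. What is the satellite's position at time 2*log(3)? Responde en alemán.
Ausgehend von der Beschleunigung a(t) = 3·exp(t/2)/2, nehmen wir 2 Stammfunktionen. Mit ∫a(t)dt und Anwendung von v(0) = 3, finden wir v(t) = 3·exp(t/2). Mit ∫v(t)dt und Anwendung von x(0) = 6, finden wir x(t) = 6·exp(t/2). Aus der Gleichung für die Position x(t) = 6·exp(t/2), setzen wir t = 2*log(3) ein und erhalten x = 18.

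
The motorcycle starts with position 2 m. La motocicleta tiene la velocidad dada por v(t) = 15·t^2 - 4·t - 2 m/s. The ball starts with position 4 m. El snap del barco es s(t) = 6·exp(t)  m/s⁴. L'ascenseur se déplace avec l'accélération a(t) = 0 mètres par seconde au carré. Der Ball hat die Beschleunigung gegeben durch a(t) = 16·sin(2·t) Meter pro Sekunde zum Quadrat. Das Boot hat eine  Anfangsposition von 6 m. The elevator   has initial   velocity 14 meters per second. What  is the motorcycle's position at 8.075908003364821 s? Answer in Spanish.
Para resolver esto, necesitamos tomar 1 antiderivada de nuestra ecuación de la velocidad v(t) = 15·t^2 - 4·t - 2. La integral de la velocidad, con x(0) = 2, da la posición: x(t) = 5·t^3 - 2·t^2 - 2·t + 2. De la ecuación de la posición x(t) = 5·t^3 - 2·t^2 - 2·t + 2, sustituimos t = 8.075908003364821 para obtener x = 2488.97291698191.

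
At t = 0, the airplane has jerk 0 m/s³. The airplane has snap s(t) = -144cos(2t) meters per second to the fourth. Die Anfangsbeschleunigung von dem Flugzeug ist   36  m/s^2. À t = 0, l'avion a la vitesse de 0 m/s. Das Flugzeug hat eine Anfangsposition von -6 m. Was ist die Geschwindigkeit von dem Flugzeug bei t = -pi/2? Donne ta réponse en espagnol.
Para resolver esto, necesitamos tomar 3 integrales de nuestra ecuación del snap s(t) = -144·cos(2·t). Tomando ∫s(t)dt y aplicando j(0) = 0, encontramos j(t) = -72·sin(2·t). Tomando ∫j(t)dt y aplicando a(0) = 36, encontramos a(t) = 36·cos(2·t). Integrando la aceleración y usando la condición inicial v(0) = 0, obtenemos v(t) = 18·sin(2·t). Usando v(t) = 18·sin(2·t) y sustituyendo t = -pi/2, encontramos v = 0.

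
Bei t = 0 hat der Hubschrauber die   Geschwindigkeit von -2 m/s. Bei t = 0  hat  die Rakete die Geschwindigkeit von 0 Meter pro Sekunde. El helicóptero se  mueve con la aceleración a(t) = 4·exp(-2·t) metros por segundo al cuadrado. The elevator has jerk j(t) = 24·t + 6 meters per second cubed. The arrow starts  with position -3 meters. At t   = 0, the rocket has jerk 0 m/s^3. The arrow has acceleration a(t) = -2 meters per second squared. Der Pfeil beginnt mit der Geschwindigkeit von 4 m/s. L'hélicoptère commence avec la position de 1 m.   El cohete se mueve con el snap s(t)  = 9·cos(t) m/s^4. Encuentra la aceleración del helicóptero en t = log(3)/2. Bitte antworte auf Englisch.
We have acceleration a(t) = 4·exp(-2·t). Substituting t = log(3)/2: a(log(3)/2) = 4/3.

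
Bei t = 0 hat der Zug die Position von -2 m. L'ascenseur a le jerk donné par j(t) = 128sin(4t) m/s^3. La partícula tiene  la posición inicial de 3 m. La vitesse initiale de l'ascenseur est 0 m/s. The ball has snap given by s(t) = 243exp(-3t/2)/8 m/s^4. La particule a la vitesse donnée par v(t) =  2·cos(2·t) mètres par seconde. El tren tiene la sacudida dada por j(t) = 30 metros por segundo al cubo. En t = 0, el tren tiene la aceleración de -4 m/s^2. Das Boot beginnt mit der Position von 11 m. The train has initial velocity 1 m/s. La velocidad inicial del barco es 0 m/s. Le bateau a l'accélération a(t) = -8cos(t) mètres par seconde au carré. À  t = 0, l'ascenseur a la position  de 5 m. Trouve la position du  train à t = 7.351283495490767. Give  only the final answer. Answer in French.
La position à t = 7.351283495490767 est x = 1883.63566659268.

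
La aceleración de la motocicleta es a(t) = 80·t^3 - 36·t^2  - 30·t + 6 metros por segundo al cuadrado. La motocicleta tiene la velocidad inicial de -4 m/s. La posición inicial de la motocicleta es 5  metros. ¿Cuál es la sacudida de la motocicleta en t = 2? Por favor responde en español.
Partiendo de la aceleración a(t) = 80·t^3 - 36·t^2 - 30·t + 6, tomamos 1 derivada. Derivando la aceleración, obtenemos la sacudida: j(t) = 240·t^2 - 72·t - 30. Usando j(t) = 240·t^2 - 72·t - 30 y sustituyendo t = 2, encontramos j = 786.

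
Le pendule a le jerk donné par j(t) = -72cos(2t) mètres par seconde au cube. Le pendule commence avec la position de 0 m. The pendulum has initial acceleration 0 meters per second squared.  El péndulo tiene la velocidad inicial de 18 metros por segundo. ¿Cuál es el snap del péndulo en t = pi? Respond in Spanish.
Partiendo de la sacudida j(t) = -72·cos(2·t), tomamos 1 derivada. Tomando d/dt de j(t), encontramos s(t) = 144·sin(2·t). De la ecuación del snap s(t) = 144·sin(2·t), sustituimos t = pi para obtener s = 0.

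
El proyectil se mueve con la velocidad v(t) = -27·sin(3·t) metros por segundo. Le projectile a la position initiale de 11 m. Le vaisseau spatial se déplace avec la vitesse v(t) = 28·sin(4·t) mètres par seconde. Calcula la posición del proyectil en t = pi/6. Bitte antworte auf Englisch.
To solve this, we need to take 1 antiderivative of our velocity equation v(t) = -27·sin(3·t). The integral of velocity, with x(0) = 11, gives position: x(t) = 9·cos(3·t) + 2. We have position x(t) = 9·cos(3·t) + 2. Substituting t = pi/6: x(pi/6) = 2.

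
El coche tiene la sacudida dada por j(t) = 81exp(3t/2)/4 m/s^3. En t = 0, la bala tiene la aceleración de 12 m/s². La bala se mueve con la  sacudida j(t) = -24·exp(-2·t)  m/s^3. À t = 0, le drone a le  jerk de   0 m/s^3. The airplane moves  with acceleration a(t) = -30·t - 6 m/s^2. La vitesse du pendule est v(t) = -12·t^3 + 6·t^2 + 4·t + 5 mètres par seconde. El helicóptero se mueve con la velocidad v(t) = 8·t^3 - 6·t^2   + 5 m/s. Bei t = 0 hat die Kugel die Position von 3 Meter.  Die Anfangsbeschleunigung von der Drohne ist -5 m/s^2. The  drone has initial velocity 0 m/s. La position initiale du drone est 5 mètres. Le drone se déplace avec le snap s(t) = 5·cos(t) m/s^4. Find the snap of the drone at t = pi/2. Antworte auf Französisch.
En utilisant s(t) = 5·cos(t) et en substituant t = pi/2, nous trouvons s = 0.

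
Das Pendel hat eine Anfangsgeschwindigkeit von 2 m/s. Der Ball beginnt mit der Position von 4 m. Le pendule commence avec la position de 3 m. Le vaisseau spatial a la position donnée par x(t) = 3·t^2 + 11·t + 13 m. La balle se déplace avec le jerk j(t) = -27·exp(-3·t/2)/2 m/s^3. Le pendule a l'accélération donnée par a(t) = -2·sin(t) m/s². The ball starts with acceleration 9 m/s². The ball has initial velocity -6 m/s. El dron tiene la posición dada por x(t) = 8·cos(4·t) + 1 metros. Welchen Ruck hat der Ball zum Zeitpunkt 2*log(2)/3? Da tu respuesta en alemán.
Mit j(t) = -27·exp(-3·t/2)/2 und Einsetzen von t = 2*log(2)/3, finden wir j = -27/4.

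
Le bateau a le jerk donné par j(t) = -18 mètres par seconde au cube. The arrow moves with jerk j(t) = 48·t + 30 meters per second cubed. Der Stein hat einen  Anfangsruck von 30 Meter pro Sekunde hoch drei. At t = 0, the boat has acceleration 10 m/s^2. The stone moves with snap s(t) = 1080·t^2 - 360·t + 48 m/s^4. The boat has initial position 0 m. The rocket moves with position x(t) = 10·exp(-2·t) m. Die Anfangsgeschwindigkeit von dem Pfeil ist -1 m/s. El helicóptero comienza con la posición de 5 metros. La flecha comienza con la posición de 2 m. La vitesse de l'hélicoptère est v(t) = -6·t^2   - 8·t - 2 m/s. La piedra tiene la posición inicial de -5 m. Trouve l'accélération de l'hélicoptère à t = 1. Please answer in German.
Wir müssen unsere Gleichung für die Geschwindigkeit v(t) = -6·t^2 - 8·t - 2 1-mal ableiten. Durch Ableiten von der Geschwindigkeit erhalten wir die Beschleunigung: a(t) = -12·t - 8. Wir haben die Beschleunigung a(t) = -12·t - 8. Durch Einsetzen von t = 1: a(1) = -20.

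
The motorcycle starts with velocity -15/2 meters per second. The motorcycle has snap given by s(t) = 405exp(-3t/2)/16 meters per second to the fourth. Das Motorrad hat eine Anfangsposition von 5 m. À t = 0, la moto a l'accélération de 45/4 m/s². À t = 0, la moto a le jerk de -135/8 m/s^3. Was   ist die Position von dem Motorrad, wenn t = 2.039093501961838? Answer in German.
Um dies zu lösen, müssen wir 4 Stammfunktionen unserer Gleichung für den Snap s(t) = 405·exp(-3·t/2)/16 finden. Die Stammfunktion von dem Snap, mit j(0) = -135/8, ergibt den Ruck: j(t) = -135·exp(-3·t/2)/8. Das Integral von dem Ruck ist die Beschleunigung. Mit a(0) = 45/4 erhalten wir a(t) = 45·exp(-3·t/2)/4. Das Integral von der Beschleunigung, mit v(0) = -15/2, ergibt die Geschwindigkeit: v(t) = -15·exp(-3·t/2)/2. Die Stammfunktion von der Geschwindigkeit ist die Position. Mit x(0) = 5 erhalten wir x(t) = 5·exp(-3·t/2). Aus der Gleichung für die Position x(t) = 5·exp(-3·t/2), setzen wir t = 2.039093501961838 ein und erhalten x = 0.234757469954252.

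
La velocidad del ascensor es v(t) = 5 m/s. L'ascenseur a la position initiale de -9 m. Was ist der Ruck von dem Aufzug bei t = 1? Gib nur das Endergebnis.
Die Antwort ist 0.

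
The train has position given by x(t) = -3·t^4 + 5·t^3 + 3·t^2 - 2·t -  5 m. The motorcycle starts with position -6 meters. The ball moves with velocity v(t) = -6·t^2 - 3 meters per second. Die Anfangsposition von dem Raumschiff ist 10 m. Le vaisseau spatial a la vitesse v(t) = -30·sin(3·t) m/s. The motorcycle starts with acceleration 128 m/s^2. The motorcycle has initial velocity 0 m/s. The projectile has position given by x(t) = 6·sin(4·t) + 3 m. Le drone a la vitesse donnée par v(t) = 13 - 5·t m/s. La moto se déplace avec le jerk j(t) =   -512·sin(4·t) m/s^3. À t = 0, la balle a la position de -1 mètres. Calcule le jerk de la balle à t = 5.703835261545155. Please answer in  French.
Nous devons dériver notre équation de la vitesse v(t) = -6·t^2 - 3 2 fois. La dérivée de la vitesse donne l'accélération: a(t) = -12·t. En prenant d/dt de a(t), nous trouvons j(t) = -12. Nous avons le jerk j(t) = -12. En substituant t = 5.703835261545155: j(5.703835261545155) = -12.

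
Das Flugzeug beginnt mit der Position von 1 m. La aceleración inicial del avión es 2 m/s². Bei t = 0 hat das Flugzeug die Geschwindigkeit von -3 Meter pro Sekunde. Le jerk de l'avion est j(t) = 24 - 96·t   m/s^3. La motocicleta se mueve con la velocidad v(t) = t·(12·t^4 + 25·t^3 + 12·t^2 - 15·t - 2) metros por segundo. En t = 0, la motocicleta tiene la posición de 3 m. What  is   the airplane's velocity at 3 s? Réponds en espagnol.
Necesitamos integrar nuestra ecuación de la sacudida j(t) = 24 - 96·t 2 veces. Tomando ∫j(t)dt y aplicando a(0) = 2, encontramos a(t) = -48·t^2 + 24·t + 2. Tomando ∫a(t)dt y aplicando v(0) = -3, encontramos v(t) = -16·t^3 + 12·t^2 + 2·t - 3. Tenemos la velocidad v(t) = -16·t^3 + 12·t^2 + 2·t - 3. Sustituyendo t = 3: v(3) = -321.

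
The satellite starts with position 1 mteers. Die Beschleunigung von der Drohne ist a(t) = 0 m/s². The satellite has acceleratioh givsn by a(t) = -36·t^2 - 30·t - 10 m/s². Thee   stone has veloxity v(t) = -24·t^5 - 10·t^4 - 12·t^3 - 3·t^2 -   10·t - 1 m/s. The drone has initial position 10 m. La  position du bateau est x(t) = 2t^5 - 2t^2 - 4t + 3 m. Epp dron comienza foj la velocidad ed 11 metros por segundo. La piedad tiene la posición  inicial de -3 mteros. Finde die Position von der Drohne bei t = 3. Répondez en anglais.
To find the answer, we compute 2 integrals of a(t) = 0. Finding the integral of a(t) and using v(0) = 11: v(t) = 11. The antiderivative of velocity is position. Using x(0) = 10, we get x(t) = 11·t + 10. Using x(t) = 11·t + 10 and substituting t = 3, we find x = 43.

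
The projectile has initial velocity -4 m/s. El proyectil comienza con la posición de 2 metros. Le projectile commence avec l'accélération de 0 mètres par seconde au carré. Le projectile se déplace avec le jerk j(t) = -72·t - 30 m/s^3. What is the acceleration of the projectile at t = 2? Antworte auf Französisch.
Pour résoudre ceci, nous devons prendre 1 primitive de notre équation du jerk j(t) = -72·t - 30. La primitive du jerk est l'accélération. En utilisant a(0) = 0, nous obtenons a(t) = 6·t·(-6·t - 5). En utilisant a(t) = 6·t·(-6·t - 5) et en substituant t = 2, nous trouvons a = -204.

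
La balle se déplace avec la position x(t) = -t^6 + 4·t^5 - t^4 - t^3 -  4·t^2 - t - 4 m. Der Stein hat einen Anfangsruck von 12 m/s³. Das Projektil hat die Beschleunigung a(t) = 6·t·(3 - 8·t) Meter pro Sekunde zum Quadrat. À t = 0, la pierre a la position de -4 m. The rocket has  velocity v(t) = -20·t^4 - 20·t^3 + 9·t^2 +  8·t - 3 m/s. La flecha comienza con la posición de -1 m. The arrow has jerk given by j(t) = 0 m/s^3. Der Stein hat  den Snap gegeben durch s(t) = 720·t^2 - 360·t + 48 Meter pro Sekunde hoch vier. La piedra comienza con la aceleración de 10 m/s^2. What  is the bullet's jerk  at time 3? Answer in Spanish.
Partiendo de la posición x(t) = -t^6 + 4·t^5 - t^4 - t^3 - 4·t^2 - t - 4, tomamos 3 derivadas. La derivada de la posición da la velocidad: v(t) = -6·t^5 + 20·t^4 - 4·t^3 - 3·t^2 - 8·t - 1. Derivando la velocidad, obtenemos la aceleración: a(t) = -30·t^4 + 80·t^3 - 12·t^2 - 6·t - 8. Tomando d/dt de a(t), encontramos j(t) = -120·t^3 + 240·t^2 - 24·t - 6. Tenemos la sacudida j(t) = -120·t^3 + 240·t^2 - 24·t - 6. Sustituyendo t = 3: j(3) = -1158.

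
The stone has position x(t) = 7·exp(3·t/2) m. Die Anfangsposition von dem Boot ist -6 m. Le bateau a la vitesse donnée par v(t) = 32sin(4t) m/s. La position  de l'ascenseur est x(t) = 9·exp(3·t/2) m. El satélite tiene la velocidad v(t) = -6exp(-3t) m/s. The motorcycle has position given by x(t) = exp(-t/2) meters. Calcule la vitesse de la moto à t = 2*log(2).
En partant de la position x(t) = exp(-t/2), nous prenons 1 dérivée. En dérivant la position, nous obtenons la vitesse: v(t) = -exp(-t/2)/2. En utilisant v(t) = -exp(-t/2)/2 et en substituant t = 2*log(2), nous trouvons v = -1/4.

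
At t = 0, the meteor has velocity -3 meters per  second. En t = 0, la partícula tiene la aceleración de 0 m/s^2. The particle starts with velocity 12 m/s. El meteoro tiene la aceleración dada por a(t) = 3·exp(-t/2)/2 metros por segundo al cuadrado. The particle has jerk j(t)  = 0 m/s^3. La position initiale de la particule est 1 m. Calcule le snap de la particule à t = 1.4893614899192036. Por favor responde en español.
Para resolver esto, necesitamos tomar 1 derivada de nuestra ecuación de la sacudida j(t) = 0. La derivada de la sacudida da el snap: s(t) = 0. De la ecuación del snap s(t) = 0, sustituimos t = 1.4893614899192036 para obtener s = 0.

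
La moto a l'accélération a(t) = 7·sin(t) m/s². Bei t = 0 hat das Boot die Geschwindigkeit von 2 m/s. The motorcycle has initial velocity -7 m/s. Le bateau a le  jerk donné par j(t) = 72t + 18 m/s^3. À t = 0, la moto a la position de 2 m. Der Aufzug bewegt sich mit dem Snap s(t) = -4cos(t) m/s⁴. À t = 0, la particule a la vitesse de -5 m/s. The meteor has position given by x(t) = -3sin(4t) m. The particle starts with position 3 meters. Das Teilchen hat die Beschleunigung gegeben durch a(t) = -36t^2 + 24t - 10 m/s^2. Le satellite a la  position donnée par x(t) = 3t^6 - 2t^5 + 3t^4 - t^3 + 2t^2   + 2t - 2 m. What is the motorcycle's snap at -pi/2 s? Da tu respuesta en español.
Para resolver esto, necesitamos tomar 2 derivadas de nuestra ecuación de la aceleración a(t) = 7·sin(t). Derivando la aceleración, obtenemos la sacudida: j(t) = 7·cos(t). La derivada de la sacudida da el snap: s(t) = -7·sin(t). Usando s(t) = -7·sin(t) y sustituyendo t = -pi/2, encontramos s = 7.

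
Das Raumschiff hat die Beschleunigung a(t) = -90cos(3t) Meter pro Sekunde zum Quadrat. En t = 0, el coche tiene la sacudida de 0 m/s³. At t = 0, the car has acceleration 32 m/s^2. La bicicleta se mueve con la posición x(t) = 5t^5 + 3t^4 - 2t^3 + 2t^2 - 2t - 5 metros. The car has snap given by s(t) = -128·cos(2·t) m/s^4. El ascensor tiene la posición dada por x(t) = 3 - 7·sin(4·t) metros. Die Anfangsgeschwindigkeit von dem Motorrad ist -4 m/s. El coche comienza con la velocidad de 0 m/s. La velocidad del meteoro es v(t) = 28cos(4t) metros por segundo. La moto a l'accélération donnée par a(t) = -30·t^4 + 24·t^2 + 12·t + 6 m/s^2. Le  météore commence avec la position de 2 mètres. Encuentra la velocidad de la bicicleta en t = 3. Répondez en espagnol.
Partiendo de la posición x(t) = 5·t^5 + 3·t^4 - 2·t^3 + 2·t^2 - 2·t - 5, tomamos 1 derivada. La derivada de la posición da la velocidad: v(t) = 25·t^4 + 12·t^3 - 6·t^2 + 4·t - 2. Tenemos la velocidad v(t) = 25·t^4 + 12·t^3 - 6·t^2 + 4·t - 2. Sustituyendo t = 3: v(3) = 2305.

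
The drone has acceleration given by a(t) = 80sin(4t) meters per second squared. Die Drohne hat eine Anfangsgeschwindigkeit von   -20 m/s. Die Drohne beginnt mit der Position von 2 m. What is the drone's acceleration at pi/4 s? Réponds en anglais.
From the given acceleration equation a(t) = 80·sin(4·t), we substitute t = pi/4 to get a = 0.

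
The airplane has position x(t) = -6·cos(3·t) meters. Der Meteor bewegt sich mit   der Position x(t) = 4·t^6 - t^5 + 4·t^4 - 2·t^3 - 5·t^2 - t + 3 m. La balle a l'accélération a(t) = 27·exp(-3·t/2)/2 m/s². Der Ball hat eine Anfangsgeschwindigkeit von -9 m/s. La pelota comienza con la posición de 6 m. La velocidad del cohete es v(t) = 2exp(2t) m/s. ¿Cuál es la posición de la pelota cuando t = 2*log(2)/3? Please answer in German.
Wir müssen unsere Gleichung für die Beschleunigung a(t) = 27·exp(-3·t/2)/2 2-mal integrieren. Das Integral von der Beschleunigung, mit v(0) = -9, ergibt die Geschwindigkeit: v(t) = -9·exp(-3·t/2). Die Stammfunktion von der Geschwindigkeit, mit x(0) = 6, ergibt die Position: x(t) = 6·exp(-3·t/2). Mit x(t) = 6·exp(-3·t/2) und Einsetzen von t = 2*log(2)/3, finden wir x = 3.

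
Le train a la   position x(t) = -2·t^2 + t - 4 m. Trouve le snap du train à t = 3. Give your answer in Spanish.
Partiendo de la posición x(t) = -2·t^2 + t - 4, tomamos 4 derivadas. Derivando la posición, obtenemos la velocidad: v(t) = 1 - 4·t. Tomando d/dt de v(t), encontramos a(t) = -4. La derivada de la aceleración da la sacudida: j(t) = 0. La derivada de la sacudida da el snap: s(t) = 0. Tenemos el snap s(t) = 0. Sustituyendo t = 3: s(3) = 0.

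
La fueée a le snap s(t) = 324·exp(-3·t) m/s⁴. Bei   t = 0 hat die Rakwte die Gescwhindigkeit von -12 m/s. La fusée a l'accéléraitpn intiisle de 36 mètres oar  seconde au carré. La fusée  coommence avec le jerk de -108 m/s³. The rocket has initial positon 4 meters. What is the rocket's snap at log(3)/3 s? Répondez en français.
En utilisant s(t) = 324·exp(-3·t) et en substituant t = log(3)/3, nous trouvons s = 108.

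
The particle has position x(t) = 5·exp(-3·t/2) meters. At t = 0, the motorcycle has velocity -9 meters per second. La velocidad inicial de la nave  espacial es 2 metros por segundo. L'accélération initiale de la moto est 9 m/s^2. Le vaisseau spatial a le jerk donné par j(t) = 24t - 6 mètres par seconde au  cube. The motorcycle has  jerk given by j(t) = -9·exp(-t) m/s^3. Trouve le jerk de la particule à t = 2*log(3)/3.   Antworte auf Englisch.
Starting from position x(t) = 5·exp(-3·t/2), we take 3 derivatives. The derivative of position gives velocity: v(t) = -15·exp(-3·t/2)/2. Taking d/dt of v(t), we find a(t) = 45·exp(-3·t/2)/4. Differentiating acceleration, we get jerk: j(t) = -135·exp(-3·t/2)/8. Using j(t) = -135·exp(-3·t/2)/8 and substituting t = 2*log(3)/3, we find j = -45/8.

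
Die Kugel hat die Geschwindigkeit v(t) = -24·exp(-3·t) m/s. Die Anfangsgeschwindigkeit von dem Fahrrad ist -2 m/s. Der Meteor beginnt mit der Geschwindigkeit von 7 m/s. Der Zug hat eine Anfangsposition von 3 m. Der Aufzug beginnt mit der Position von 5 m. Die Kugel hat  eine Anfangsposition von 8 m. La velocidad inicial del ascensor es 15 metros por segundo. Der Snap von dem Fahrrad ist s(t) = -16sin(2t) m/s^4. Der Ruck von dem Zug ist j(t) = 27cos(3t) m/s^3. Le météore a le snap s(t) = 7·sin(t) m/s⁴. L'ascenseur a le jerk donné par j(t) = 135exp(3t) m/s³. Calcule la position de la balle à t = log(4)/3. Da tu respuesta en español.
Necesitamos integrar nuestra ecuación de la velocidad v(t) = -24·exp(-3·t) 1 vez. Integrando la velocidad y usando la condición inicial x(0) = 8, obtenemos x(t) = 8·exp(-3·t). Tenemos la posición x(t) = 8·exp(-3·t). Sustituyendo t = log(4)/3: x(log(4)/3) = 2.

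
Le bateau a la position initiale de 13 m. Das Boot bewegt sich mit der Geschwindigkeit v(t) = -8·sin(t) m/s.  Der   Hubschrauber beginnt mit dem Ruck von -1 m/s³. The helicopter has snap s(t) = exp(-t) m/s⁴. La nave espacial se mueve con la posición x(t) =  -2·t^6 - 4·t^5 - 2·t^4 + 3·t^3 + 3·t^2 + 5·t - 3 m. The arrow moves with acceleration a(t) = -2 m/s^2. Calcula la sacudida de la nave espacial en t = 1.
Debemos derivar nuestra ecuación de la posición x(t) = -2·t^6 - 4·t^5 - 2·t^4 + 3·t^3 + 3·t^2 + 5·t - 3 3 veces. Tomando d/dt de x(t), encontramos v(t) = -12·t^5 - 20·t^4 - 8·t^3 + 9·t^2 + 6·t + 5. Derivando la velocidad, obtenemos la aceleración: a(t) = -60·t^4 - 80·t^3 - 24·t^2 + 18·t + 6. La derivada de la aceleración da la sacudida: j(t) = -240·t^3 - 240·t^2 - 48·t + 18. Tenemos la sacudida j(t) = -240·t^3 - 240·t^2 - 48·t + 18. Sustituyendo t = 1: j(1) = -510.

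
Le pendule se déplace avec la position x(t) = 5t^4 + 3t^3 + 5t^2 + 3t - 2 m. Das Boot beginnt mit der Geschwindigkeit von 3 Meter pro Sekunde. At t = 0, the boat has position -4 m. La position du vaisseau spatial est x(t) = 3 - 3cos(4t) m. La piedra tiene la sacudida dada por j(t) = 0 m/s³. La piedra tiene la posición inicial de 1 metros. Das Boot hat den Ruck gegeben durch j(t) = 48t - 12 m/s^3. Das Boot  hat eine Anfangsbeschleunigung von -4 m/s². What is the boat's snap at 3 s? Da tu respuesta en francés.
En partant du jerk j(t) = 48·t - 12, nous prenons 1 dérivée. En dérivant le jerk, nous obtenons le snap: s(t) = 48. En utilisant s(t) = 48 et en substituant t = 3, nous trouvons s = 48.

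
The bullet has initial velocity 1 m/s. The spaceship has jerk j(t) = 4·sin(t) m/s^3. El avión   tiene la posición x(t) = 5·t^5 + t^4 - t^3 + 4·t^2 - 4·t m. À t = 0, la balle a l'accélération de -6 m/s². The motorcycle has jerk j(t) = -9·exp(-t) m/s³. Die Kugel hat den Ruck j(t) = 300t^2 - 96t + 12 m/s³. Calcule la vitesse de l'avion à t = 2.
Nous devons dériver notre équation de la position x(t) = 5·t^5 + t^4 - t^3 + 4·t^2 - 4·t 1 fois. La dérivée de la position donne la vitesse: v(t) = 25·t^4 + 4·t^3 - 3·t^2 + 8·t - 4. De l'équation de la vitesse v(t) = 25·t^4 + 4·t^3 - 3·t^2 + 8·t - 4, nous substituons t = 2 pour obtenir v = 432.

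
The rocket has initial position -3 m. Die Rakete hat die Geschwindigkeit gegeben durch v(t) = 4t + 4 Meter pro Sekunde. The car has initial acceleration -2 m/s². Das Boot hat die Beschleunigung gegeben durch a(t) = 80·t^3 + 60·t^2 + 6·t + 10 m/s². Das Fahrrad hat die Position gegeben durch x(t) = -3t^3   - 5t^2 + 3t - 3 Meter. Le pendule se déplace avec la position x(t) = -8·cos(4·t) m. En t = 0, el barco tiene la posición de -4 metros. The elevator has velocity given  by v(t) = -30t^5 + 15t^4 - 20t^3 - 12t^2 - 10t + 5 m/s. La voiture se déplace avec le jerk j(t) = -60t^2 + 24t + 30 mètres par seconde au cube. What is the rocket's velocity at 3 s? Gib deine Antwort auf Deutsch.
Mit v(t) = 4·t + 4 und Einsetzen von t = 3, finden wir v = 16.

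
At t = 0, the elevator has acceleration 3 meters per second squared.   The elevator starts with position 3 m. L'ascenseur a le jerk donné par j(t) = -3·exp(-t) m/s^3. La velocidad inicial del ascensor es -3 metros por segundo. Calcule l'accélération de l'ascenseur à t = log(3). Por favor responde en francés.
Nous devons trouver l'intégrale de notre équation du jerk j(t) = -3·exp(-t) 1 fois. La primitive du jerk est l'accélération. En utilisant a(0) = 3, nous obtenons a(t) = 3·exp(-t). De l'équation de l'accélération a(t) = 3·exp(-t), nous substituons t = log(3) pour obtenir a = 1.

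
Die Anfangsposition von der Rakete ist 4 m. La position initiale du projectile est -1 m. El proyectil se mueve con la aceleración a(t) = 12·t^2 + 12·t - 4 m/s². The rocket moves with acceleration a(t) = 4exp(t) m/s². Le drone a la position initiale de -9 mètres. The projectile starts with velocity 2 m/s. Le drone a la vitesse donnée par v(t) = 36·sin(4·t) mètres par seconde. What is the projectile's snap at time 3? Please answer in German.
Ausgehend von der Beschleunigung a(t) = 12·t^2 + 12·t - 4, nehmen wir 2 Ableitungen. Durch Ableiten von der Beschleunigung erhalten wir den Ruck: j(t) = 24·t + 12. Die Ableitung von dem Ruck ergibt den Snap: s(t) = 24. Aus der Gleichung für den Snap s(t) = 24, setzen wir t = 3 ein und erhalten s = 24.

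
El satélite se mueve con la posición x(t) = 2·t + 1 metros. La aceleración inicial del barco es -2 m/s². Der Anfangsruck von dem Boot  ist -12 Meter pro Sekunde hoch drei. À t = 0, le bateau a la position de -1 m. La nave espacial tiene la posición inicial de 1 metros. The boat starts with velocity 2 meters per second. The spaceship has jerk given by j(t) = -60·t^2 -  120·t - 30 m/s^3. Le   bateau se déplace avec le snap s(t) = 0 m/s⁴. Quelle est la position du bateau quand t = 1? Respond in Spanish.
Para resolver esto, necesitamos tomar 4 antiderivadas de nuestra ecuación del snap s(t) = 0. La antiderivada del snap, con j(0) = -12, da la sacudida: j(t) = -12. Tomando ∫j(t)dt y aplicando a(0) = -2, encontramos a(t) = -12·t - 2. Tomando ∫a(t)dt y aplicando v(0) = 2, encontramos v(t) = -6·t^2 - 2·t + 2. La antiderivada de la velocidad, con x(0) = -1, da la posición: x(t) = -2·t^3 - t^2 + 2·t - 1. De la ecuación de la posición x(t) = -2·t^3 - t^2 + 2·t - 1, sustituimos t = 1 para obtener x = -2.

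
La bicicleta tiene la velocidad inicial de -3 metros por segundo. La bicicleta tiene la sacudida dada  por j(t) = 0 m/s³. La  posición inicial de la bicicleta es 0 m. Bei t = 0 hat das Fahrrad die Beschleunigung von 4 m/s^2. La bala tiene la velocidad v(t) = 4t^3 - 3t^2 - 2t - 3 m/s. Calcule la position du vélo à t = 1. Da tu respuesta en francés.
Pour résoudre ceci, nous devons prendre 3 intégrales de notre équation du jerk j(t) = 0. L'intégrale du jerk, avec a(0) = 4, donne l'accélération: a(t) = 4. En prenant ∫a(t)dt et en appliquant v(0) = -3, nous trouvons v(t) = 4·t - 3. En prenant ∫v(t)dt et en appliquant x(0) = 0, nous trouvons x(t) = 2·t^2 - 3·t. Nous avons la position x(t) = 2·t^2 - 3·t. En substituant t = 1: x(1) = -1.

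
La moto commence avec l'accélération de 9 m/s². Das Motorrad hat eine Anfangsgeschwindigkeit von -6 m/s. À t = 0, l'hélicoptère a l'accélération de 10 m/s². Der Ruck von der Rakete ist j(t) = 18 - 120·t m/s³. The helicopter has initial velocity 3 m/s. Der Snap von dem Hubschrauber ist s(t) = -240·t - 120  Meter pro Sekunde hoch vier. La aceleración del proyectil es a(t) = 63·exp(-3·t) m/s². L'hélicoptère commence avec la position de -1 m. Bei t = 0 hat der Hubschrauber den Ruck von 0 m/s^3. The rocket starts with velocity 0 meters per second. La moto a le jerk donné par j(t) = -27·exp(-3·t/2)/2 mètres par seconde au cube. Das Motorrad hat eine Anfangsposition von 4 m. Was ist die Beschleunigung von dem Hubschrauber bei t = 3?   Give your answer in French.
Nous devons intégrer notre équation du snap s(t) = -240·t - 120 2 fois. L'intégrale du snap, avec j(0) = 0, donne le jerk: j(t) = 120·t·(-t - 1). La primitive du jerk, avec a(0) = 10, donne l'accélération: a(t) = -40·t^3 - 60·t^2 + 10. De l'équation de l'accélération a(t) = -40·t^3 - 60·t^2 + 10, nous substituons t = 3 pour obtenir a = -1610.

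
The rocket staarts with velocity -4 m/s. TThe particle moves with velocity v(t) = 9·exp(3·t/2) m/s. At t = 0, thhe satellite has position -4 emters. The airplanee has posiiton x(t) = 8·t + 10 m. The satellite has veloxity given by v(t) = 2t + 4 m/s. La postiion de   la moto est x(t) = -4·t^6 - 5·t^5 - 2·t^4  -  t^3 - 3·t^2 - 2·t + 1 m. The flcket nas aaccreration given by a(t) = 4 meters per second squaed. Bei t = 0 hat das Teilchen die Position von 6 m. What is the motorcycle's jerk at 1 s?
To solve this, we need to take 3 derivatives of our position equation x(t) = -4·t^6 - 5·t^5 - 2·t^4 - t^3 - 3·t^2 - 2·t + 1. Taking d/dt of x(t), we find v(t) = -24·t^5 - 25·t^4 - 8·t^3 - 3·t^2 - 6·t - 2. Differentiating velocity, we get acceleration: a(t) = -120·t^4 - 100·t^3 - 24·t^2 - 6·t - 6. The derivative of acceleration gives jerk: j(t) = -480·t^3 - 300·t^2 - 48·t - 6. We have jerk j(t) = -480·t^3 - 300·t^2 - 48·t - 6. Substituting t = 1: j(1) = -834.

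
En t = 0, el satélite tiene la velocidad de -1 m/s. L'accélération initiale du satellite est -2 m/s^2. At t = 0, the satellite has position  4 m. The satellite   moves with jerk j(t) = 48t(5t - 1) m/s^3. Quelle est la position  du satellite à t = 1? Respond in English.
To solve this, we need to take 3 antiderivatives of our jerk equation j(t) = 48·t·(5·t - 1). Integrating jerk and using the initial condition a(0) = -2, we get a(t) = 80·t^3 - 24·t^2 - 2. Integrating acceleration and using the initial condition v(0) = -1, we get v(t) = 20·t^4 - 8·t^3 - 2·t - 1. Taking ∫v(t)dt and applying x(0) = 4, we find x(t) = 4·t^5 - 2·t^4 - t^2 - t + 4. From the given position equation x(t) = 4·t^5 - 2·t^4 - t^2 - t + 4, we substitute t = 1 to get x = 4.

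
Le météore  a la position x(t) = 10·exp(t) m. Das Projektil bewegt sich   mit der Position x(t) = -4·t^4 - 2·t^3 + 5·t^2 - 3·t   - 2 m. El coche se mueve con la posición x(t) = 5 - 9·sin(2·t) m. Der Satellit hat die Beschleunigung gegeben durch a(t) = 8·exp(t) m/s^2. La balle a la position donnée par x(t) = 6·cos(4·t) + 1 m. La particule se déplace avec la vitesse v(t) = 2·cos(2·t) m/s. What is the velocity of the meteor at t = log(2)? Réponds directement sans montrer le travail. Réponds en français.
À t = log(2), v = 20.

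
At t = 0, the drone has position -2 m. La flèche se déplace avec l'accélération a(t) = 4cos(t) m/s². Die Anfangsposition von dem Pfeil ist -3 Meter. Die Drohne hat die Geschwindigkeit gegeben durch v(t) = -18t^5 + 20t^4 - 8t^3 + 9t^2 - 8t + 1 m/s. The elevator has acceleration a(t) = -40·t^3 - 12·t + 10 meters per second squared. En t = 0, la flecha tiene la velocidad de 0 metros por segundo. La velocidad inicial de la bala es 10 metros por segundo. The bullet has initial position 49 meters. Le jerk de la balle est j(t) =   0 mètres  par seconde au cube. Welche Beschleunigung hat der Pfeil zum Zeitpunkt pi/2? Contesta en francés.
Nous avons l'accélération a(t) = 4·cos(t). En substituant t = pi/2: a(pi/2) = 0.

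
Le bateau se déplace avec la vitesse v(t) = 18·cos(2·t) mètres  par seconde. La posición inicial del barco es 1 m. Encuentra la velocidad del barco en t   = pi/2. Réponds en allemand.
Wir haben die Geschwindigkeit v(t) = 18·cos(2·t). Durch Einsetzen von t = pi/2: v(pi/2) = -18.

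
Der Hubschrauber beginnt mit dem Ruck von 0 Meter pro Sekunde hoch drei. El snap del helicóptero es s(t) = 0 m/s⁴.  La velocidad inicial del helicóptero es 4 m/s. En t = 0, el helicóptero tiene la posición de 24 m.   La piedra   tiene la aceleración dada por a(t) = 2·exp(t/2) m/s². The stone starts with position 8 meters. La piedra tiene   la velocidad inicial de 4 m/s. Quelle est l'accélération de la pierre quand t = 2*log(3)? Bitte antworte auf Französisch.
De l'équation de l'accélération a(t) = 2·exp(t/2), nous substituons t = 2*log(3) pour obtenir a = 6.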